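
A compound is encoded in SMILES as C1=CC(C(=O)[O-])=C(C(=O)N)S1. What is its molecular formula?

C6H4NO3S-

Heavy atoms from the SMILES: 6 C, 1 N, 3 O, 1 S.
Implicit hydrogens by atom environment:
  2 × C (aromatic): 1 H each → 2
  2 × C (aromatic): no H
  2 × C: no H
  2 × O: no H
  1 × N: 2 H
  1 × O (charge -1): no H
  1 × S (aromatic): no H
  Total hydrogens = 4.
Net charge -1.
Molecular formula: C6H4NO3S-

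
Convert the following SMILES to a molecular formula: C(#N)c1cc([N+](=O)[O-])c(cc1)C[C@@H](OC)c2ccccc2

Heavy atoms from the SMILES: 16 C, 2 N, 3 O.
Implicit hydrogens by atom environment:
  8 × C (aromatic): 1 H each → 8
  4 × C (aromatic): no H
  2 × O: no H
  1 × C: 3 H
  1 × C: 2 H
  1 × C: 1 H
  1 × C: no H
  1 × N: no H
  1 × N (charge +1): no H
  1 × O (charge -1): no H
  Total hydrogens = 14.
Molecular formula: C16H14N2O3

C16H14N2O3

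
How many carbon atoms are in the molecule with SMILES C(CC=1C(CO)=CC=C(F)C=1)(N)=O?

9

The symbol for carbon appears 9 times in the SMILES.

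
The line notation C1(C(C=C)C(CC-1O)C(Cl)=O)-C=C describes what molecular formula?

C10H13ClO2

Heavy atoms from the SMILES: 10 C, 1 Cl, 2 O.
Implicit hydrogens by atom environment:
  6 × C: 1 H each → 6
  3 × C: 2 H each → 6
  1 × C: no H
  1 × Cl: no H
  1 × O: 1 H
  1 × O: no H
  Total hydrogens = 13.
Molecular formula: C10H13ClO2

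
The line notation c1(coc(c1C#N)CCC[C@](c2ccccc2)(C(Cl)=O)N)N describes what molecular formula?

Heavy atoms from the SMILES: 16 C, 1 Cl, 3 N, 2 O.
Implicit hydrogens by atom environment:
  6 × C (aromatic): 1 H each → 6
  4 × C (aromatic): no H
  3 × C: 2 H each → 6
  3 × C: no H
  2 × N: 2 H each → 4
  1 × Cl: no H
  1 × N: no H
  1 × O (aromatic): no H
  1 × O: no H
  Total hydrogens = 16.
Molecular formula: C16H16ClN3O2

C16H16ClN3O2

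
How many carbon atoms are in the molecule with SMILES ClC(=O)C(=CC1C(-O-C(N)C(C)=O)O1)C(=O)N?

The symbol for carbon appears 9 times in the SMILES. (Cl is a single chlorine, not C + l.)

9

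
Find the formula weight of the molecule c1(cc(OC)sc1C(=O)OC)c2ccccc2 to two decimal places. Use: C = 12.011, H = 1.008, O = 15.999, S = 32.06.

248.30

Molecular formula: C13H12O3S.
M = 13×12.011 + 12×1.008 + 3×15.999 + 1×32.06 = 248.30 g/mol.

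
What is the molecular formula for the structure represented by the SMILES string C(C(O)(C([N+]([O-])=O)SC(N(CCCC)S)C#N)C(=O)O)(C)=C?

C12H19N3O5S2

Heavy atoms from the SMILES: 12 C, 3 N, 5 O, 2 S.
Implicit hydrogens by atom environment:
  4 × C: 2 H each → 8
  4 × C: no H
  2 × C: 3 H each → 6
  2 × C: 1 H each → 2
  2 × N: no H
  2 × O: 1 H each → 2
  2 × O: no H
  1 × N (charge +1): no H
  1 × O (charge -1): no H
  1 × S: 1 H
  1 × S: no H
  Total hydrogens = 19.
Molecular formula: C12H19N3O5S2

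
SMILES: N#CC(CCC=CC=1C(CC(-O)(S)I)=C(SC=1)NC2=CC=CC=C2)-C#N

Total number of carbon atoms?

19

The symbol for carbon appears 19 times in the SMILES.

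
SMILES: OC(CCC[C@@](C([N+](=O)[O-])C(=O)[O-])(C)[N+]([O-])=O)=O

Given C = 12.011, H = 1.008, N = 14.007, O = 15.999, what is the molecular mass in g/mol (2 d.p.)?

263.18

Molecular formula: C8H11N2O8-.
M = 8×12.011 + 11×1.008 + 2×14.007 + 8×15.999 = 263.18 g/mol.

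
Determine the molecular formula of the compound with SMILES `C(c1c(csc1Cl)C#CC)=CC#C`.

C11H7ClS

Heavy atoms from the SMILES: 11 C, 1 Cl, 1 S.
Implicit hydrogens by atom environment:
  3 × C: 1 H each → 3
  3 × C (aromatic): no H
  3 × C: no H
  1 × C: 3 H
  1 × C (aromatic): 1 H
  1 × Cl: no H
  1 × S (aromatic): no H
  Total hydrogens = 7.
Molecular formula: C11H7ClS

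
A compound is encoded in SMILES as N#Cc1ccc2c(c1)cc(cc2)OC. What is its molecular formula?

Heavy atoms from the SMILES: 12 C, 1 N, 1 O.
Implicit hydrogens by atom environment:
  6 × C (aromatic): 1 H each → 6
  4 × C (aromatic): no H
  1 × C: 3 H
  1 × C: no H
  1 × N: no H
  1 × O: no H
  Total hydrogens = 9.
Molecular formula: C12H9NO

C12H9NO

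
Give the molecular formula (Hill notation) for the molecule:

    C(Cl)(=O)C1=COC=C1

C5H3ClO2

Heavy atoms from the SMILES: 5 C, 1 Cl, 2 O.
Implicit hydrogens by atom environment:
  3 × C (aromatic): 1 H each → 3
  1 × C (aromatic): no H
  1 × C: no H
  1 × Cl: no H
  1 × O (aromatic): no H
  1 × O: no H
  Total hydrogens = 3.
Molecular formula: C5H3ClO2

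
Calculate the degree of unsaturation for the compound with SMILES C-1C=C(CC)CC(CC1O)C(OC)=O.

3

Molecular formula from the SMILES: C11H18O3.
DoU = (2C + 2 + N − H − X)/2 = (2·11 + 2 + 0 − 18 − 0)/2 = 6/2 = 3.
(Structurally: 1 ring(s) + 2 π bond(s) = 3.)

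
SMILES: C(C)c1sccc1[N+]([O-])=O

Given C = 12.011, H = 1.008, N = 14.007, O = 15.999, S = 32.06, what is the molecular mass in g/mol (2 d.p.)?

Molecular formula: C6H7NO2S.
M = 6×12.011 + 7×1.008 + 1×14.007 + 2×15.999 + 1×32.06 = 157.19 g/mol.

157.19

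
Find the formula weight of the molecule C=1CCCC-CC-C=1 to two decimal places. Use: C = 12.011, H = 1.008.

110.20

Molecular formula: C8H14.
M = 8×12.011 + 14×1.008 = 110.20 g/mol.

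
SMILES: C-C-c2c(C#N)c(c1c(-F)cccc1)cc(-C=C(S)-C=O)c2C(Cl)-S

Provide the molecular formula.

C19H15ClFNOS2

Heavy atoms from the SMILES: 19 C, 1 Cl, 1 F, 1 N, 1 O, 2 S.
Implicit hydrogens by atom environment:
  7 × C (aromatic): no H
  5 × C (aromatic): 1 H each → 5
  3 × C: 1 H each → 3
  2 × C: no H
  2 × S: 1 H each → 2
  1 × C: 3 H
  1 × C: 2 H
  1 × Cl: no H
  1 × F: no H
  1 × N: no H
  1 × O: no H
  Total hydrogens = 15.
Molecular formula: C19H15ClFNOS2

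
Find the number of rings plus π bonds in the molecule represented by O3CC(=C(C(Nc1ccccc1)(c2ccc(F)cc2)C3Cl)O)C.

Molecular formula from the SMILES: C18H17ClFNO2.
DoU = (2C + 2 + N − H − X)/2 = (2·18 + 2 + 1 − 17 − 2)/2 = 20/2 = 10.
(Structurally: 3 ring(s) + 7 π bond(s) = 10.)

10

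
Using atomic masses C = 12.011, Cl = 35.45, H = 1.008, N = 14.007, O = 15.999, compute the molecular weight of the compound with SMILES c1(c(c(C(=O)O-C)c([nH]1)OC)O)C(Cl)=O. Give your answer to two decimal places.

233.60

Molecular formula: C8H8ClNO5.
M = 8×12.011 + 1×35.45 + 8×1.008 + 1×14.007 + 5×15.999 = 233.60 g/mol.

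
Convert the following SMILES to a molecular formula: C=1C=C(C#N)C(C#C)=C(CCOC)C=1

Heavy atoms from the SMILES: 12 C, 1 N, 1 O.
Implicit hydrogens by atom environment:
  3 × C (aromatic): 1 H each → 3
  3 × C (aromatic): no H
  2 × C: 2 H each → 4
  2 × C: no H
  1 × C: 3 H
  1 × C: 1 H
  1 × N: no H
  1 × O: no H
  Total hydrogens = 11.
Molecular formula: C12H11NO

C12H11NO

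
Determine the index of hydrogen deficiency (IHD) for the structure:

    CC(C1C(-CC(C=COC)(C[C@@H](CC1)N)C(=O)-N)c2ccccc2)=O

8

Molecular formula from the SMILES: C20H28N2O3.
DoU = (2C + 2 + N − H − X)/2 = (2·20 + 2 + 2 − 28 − 0)/2 = 16/2 = 8.
(Structurally: 2 ring(s) + 6 π bond(s) = 8.)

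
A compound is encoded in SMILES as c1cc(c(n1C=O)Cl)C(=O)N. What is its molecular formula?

C6H5ClN2O2

Heavy atoms from the SMILES: 6 C, 1 Cl, 2 N, 2 O.
Implicit hydrogens by atom environment:
  2 × C (aromatic): 1 H each → 2
  2 × C (aromatic): no H
  2 × O: no H
  1 × C: 1 H
  1 × C: no H
  1 × Cl: no H
  1 × N: 2 H
  1 × N (aromatic): no H
  Total hydrogens = 5.
Molecular formula: C6H5ClN2O2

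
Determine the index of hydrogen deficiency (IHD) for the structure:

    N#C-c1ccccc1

Molecular formula from the SMILES: C7H5N.
DoU = (2C + 2 + N − H − X)/2 = (2·7 + 2 + 1 − 5 − 0)/2 = 12/2 = 6.
(Structurally: 1 ring(s) + 5 π bond(s) = 6.)

6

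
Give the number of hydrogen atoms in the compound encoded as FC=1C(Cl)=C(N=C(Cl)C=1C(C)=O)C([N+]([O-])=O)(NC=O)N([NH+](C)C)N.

Hydrogens are implicit in SMILES; fill each atom to its normal valence:
  5 × C (aromatic): no H
  3 × C: 3 H each → 9
  3 × O: no H
  2 × C: no H
  2 × Cl: no H
  1 × C: 1 H
  1 × F: no H
  1 × N: 2 H
  1 × N (charge +1): 1 H
  1 × N: 1 H
  1 × N (aromatic): no H
  1 × N (charge +1): no H
  1 × N: no H
  1 × O (charge -1): no H
  Total hydrogens = 14.

14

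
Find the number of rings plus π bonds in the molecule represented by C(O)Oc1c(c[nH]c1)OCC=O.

Molecular formula from the SMILES: C7H9NO4.
DoU = (2C + 2 + N − H − X)/2 = (2·7 + 2 + 1 − 9 − 0)/2 = 8/2 = 4.
(Structurally: 1 ring(s) + 3 π bond(s) = 4.)

4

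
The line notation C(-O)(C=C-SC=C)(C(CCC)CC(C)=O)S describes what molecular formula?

Heavy atoms from the SMILES: 12 C, 2 O, 2 S.
Implicit hydrogens by atom environment:
  4 × C: 2 H each → 8
  4 × C: 1 H each → 4
  2 × C: 3 H each → 6
  2 × C: no H
  1 × O: 1 H
  1 × O: no H
  1 × S: 1 H
  1 × S: no H
  Total hydrogens = 20.
Molecular formula: C12H20O2S2

C12H20O2S2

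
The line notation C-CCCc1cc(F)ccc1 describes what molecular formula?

C10H13F

Heavy atoms from the SMILES: 10 C, 1 F.
Implicit hydrogens by atom environment:
  4 × C (aromatic): 1 H each → 4
  3 × C: 2 H each → 6
  2 × C (aromatic): no H
  1 × C: 3 H
  1 × F: no H
  Total hydrogens = 13.
Molecular formula: C10H13F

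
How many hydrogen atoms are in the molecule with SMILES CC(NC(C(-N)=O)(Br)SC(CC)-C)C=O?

Hydrogens are implicit in SMILES; fill each atom to its normal valence:
  3 × C: 3 H each → 9
  3 × C: 1 H each → 3
  2 × C: no H
  2 × O: no H
  1 × Br: no H
  1 × C: 2 H
  1 × N: 2 H
  1 × N: 1 H
  1 × S: no H
  Total hydrogens = 17.

17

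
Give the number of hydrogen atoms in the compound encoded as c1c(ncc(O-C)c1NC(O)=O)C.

Hydrogens are implicit in SMILES; fill each atom to its normal valence:
  3 × C (aromatic): no H
  2 × C: 3 H each → 6
  2 × C (aromatic): 1 H each → 2
  2 × O: no H
  1 × C: no H
  1 × N: 1 H
  1 × N (aromatic): no H
  1 × O: 1 H
  Total hydrogens = 10.

10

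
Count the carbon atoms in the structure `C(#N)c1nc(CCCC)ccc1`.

The symbol for carbon appears 10 times in the SMILES. Lowercase c denotes aromatic carbon and counts toward C.

10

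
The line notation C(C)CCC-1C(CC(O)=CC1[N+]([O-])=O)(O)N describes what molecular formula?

C10H18N2O4

Heavy atoms from the SMILES: 10 C, 2 N, 4 O.
Implicit hydrogens by atom environment:
  4 × C: 2 H each → 8
  3 × C: 1 H each → 3
  2 × C: no H
  2 × O: 1 H each → 2
  1 × C: 3 H
  1 × N: 2 H
  1 × N (charge +1): no H
  1 × O: no H
  1 × O (charge -1): no H
  Total hydrogens = 18.
Molecular formula: C10H18N2O4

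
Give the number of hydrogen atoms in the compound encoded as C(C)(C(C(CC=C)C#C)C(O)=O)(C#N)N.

14

Hydrogens are implicit in SMILES; fill each atom to its normal valence:
  4 × C: 1 H each → 4
  4 × C: no H
  2 × C: 2 H each → 4
  1 × C: 3 H
  1 × N: 2 H
  1 × N: no H
  1 × O: 1 H
  1 × O: no H
  Total hydrogens = 14.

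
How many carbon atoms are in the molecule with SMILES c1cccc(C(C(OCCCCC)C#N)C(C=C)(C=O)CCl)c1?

The symbol for carbon appears 19 times in the SMILES. Lowercase c denotes aromatic carbon and counts toward C.

19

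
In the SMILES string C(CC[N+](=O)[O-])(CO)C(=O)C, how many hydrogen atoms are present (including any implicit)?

11

Hydrogens are implicit in SMILES; fill each atom to its normal valence:
  3 × C: 2 H each → 6
  2 × O: no H
  1 × C: 3 H
  1 × C: 1 H
  1 × C: no H
  1 × N (charge +1): no H
  1 × O: 1 H
  1 × O (charge -1): no H
  Total hydrogens = 11.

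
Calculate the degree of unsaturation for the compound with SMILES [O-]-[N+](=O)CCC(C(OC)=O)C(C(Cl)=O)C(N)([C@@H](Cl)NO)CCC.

3

Molecular formula from the SMILES: C12H21Cl2N3O6.
DoU = (2C + 2 + N − H − X)/2 = (2·12 + 2 + 3 − 21 − 2)/2 = 6/2 = 3.
(Structurally: 0 ring(s) + 3 π bond(s) = 3.)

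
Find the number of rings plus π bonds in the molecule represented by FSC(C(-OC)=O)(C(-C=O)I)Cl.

2

Molecular formula from the SMILES: C5H5ClFIO3S.
DoU = (2C + 2 + N − H − X)/2 = (2·5 + 2 + 0 − 5 − 3)/2 = 4/2 = 2.
(Structurally: 0 ring(s) + 2 π bond(s) = 2.)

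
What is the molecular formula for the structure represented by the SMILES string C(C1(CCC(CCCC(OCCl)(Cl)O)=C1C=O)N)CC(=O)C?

C15H23Cl2NO4

Heavy atoms from the SMILES: 15 C, 2 Cl, 1 N, 4 O.
Implicit hydrogens by atom environment:
  8 × C: 2 H each → 16
  5 × C: no H
  3 × O: no H
  2 × Cl: no H
  1 × C: 3 H
  1 × C: 1 H
  1 × N: 2 H
  1 × O: 1 H
  Total hydrogens = 23.
Molecular formula: C15H23Cl2NO4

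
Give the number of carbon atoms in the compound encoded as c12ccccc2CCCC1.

The symbol for carbon appears 10 times in the SMILES. Lowercase c denotes aromatic carbon and counts toward C.

10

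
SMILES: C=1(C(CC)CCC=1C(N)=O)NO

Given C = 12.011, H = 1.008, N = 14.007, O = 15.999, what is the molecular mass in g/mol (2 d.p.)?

170.21

Molecular formula: C8H14N2O2.
M = 8×12.011 + 14×1.008 + 2×14.007 + 2×15.999 = 170.21 g/mol.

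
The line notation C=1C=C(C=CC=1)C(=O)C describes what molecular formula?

Heavy atoms from the SMILES: 8 C, 1 O.
Implicit hydrogens by atom environment:
  5 × C (aromatic): 1 H each → 5
  1 × C: 3 H
  1 × C (aromatic): no H
  1 × C: no H
  1 × O: no H
  Total hydrogens = 8.
Molecular formula: C8H8O

C8H8O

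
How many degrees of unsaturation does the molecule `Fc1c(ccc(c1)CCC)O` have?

Molecular formula from the SMILES: C9H11FO.
DoU = (2C + 2 + N − H − X)/2 = (2·9 + 2 + 0 − 11 − 1)/2 = 8/2 = 4.
(Structurally: 1 ring(s) + 3 π bond(s) = 4.)

4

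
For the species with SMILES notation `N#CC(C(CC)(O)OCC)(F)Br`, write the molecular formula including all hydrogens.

Heavy atoms from the SMILES: 1 Br, 7 C, 1 F, 1 N, 2 O.
Implicit hydrogens by atom environment:
  3 × C: no H
  2 × C: 3 H each → 6
  2 × C: 2 H each → 4
  1 × Br: no H
  1 × F: no H
  1 × N: no H
  1 × O: 1 H
  1 × O: no H
  Total hydrogens = 11.
Molecular formula: C7H11BrFNO2

C7H11BrFNO2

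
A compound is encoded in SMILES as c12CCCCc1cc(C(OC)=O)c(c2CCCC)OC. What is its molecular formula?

C17H24O3

Heavy atoms from the SMILES: 17 C, 3 O.
Implicit hydrogens by atom environment:
  7 × C: 2 H each → 14
  5 × C (aromatic): no H
  3 × C: 3 H each → 9
  3 × O: no H
  1 × C (aromatic): 1 H
  1 × C: no H
  Total hydrogens = 24.
Molecular formula: C17H24O3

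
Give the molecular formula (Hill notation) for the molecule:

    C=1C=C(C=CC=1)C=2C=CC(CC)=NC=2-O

C13H13NO

Heavy atoms from the SMILES: 13 C, 1 N, 1 O.
Implicit hydrogens by atom environment:
  7 × C (aromatic): 1 H each → 7
  4 × C (aromatic): no H
  1 × C: 3 H
  1 × C: 2 H
  1 × N (aromatic): no H
  1 × O: 1 H
  Total hydrogens = 13.
Molecular formula: C13H13NO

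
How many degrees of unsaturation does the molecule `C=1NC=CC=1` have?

3

Molecular formula from the SMILES: C4H5N.
DoU = (2C + 2 + N − H − X)/2 = (2·4 + 2 + 1 − 5 − 0)/2 = 6/2 = 3.
(Structurally: 1 ring(s) + 2 π bond(s) = 3.)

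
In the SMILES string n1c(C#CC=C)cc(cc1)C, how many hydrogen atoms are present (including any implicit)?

Hydrogens are implicit in SMILES; fill each atom to its normal valence:
  3 × C (aromatic): 1 H each → 3
  2 × C (aromatic): no H
  2 × C: no H
  1 × C: 3 H
  1 × C: 2 H
  1 × C: 1 H
  1 × N (aromatic): no H
  Total hydrogens = 9.

9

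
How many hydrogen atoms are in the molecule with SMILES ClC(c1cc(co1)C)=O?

Hydrogens are implicit in SMILES; fill each atom to its normal valence:
  2 × C (aromatic): 1 H each → 2
  2 × C (aromatic): no H
  1 × C: 3 H
  1 × C: no H
  1 × Cl: no H
  1 × O (aromatic): no H
  1 × O: no H
  Total hydrogens = 5.

5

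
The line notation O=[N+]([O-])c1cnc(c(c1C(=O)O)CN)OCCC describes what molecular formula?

Heavy atoms from the SMILES: 10 C, 3 N, 5 O.
Implicit hydrogens by atom environment:
  4 × C (aromatic): no H
  3 × C: 2 H each → 6
  3 × O: no H
  1 × C: 3 H
  1 × C (aromatic): 1 H
  1 × C: no H
  1 × N: 2 H
  1 × N (aromatic): no H
  1 × N (charge +1): no H
  1 × O: 1 H
  1 × O (charge -1): no H
  Total hydrogens = 13.
Molecular formula: C10H13N3O5

C10H13N3O5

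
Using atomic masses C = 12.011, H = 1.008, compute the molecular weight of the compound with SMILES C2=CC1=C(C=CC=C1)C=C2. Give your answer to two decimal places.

Molecular formula: C10H8.
M = 10×12.011 + 8×1.008 = 128.17 g/mol.

128.17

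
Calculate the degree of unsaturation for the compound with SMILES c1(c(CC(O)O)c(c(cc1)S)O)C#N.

Molecular formula from the SMILES: C9H9NO3S.
DoU = (2C + 2 + N − H − X)/2 = (2·9 + 2 + 1 − 9 − 0)/2 = 12/2 = 6.
(Structurally: 1 ring(s) + 5 π bond(s) = 6.)

6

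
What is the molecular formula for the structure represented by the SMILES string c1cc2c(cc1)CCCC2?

Heavy atoms from the SMILES: 10 C.
Implicit hydrogens by atom environment:
  4 × C: 2 H each → 8
  4 × C (aromatic): 1 H each → 4
  2 × C (aromatic): no H
  Total hydrogens = 12.
Molecular formula: C10H12

C10H12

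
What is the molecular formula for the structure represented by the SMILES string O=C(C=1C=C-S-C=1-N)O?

Heavy atoms from the SMILES: 5 C, 1 N, 2 O, 1 S.
Implicit hydrogens by atom environment:
  2 × C (aromatic): 1 H each → 2
  2 × C (aromatic): no H
  1 × C: no H
  1 × N: 2 H
  1 × O: 1 H
  1 × O: no H
  1 × S (aromatic): no H
  Total hydrogens = 5.
Molecular formula: C5H5NO2S

C5H5NO2S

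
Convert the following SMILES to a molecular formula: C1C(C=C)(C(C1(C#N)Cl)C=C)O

C9H10ClNO

Heavy atoms from the SMILES: 9 C, 1 Cl, 1 N, 1 O.
Implicit hydrogens by atom environment:
  3 × C: 2 H each → 6
  3 × C: 1 H each → 3
  3 × C: no H
  1 × Cl: no H
  1 × N: no H
  1 × O: 1 H
  Total hydrogens = 10.
Molecular formula: C9H10ClNO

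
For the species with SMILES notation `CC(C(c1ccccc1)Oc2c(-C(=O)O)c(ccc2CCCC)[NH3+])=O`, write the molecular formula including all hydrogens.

Heavy atoms from the SMILES: 20 C, 1 N, 4 O.
Implicit hydrogens by atom environment:
  7 × C (aromatic): 1 H each → 7
  5 × C (aromatic): no H
  3 × C: 2 H each → 6
  3 × O: no H
  2 × C: 3 H each → 6
  2 × C: no H
  1 × C: 1 H
  1 × N (charge +1): 3 H
  1 × O: 1 H
  Total hydrogens = 24.
Net charge +1.
Molecular formula: C20H24NO4+

C20H24NO4+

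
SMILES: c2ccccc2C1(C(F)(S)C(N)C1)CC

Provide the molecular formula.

Heavy atoms from the SMILES: 12 C, 1 F, 1 N, 1 S.
Implicit hydrogens by atom environment:
  5 × C (aromatic): 1 H each → 5
  2 × C: 2 H each → 4
  2 × C: no H
  1 × C: 3 H
  1 × C: 1 H
  1 × C (aromatic): no H
  1 × F: no H
  1 × N: 2 H
  1 × S: 1 H
  Total hydrogens = 16.
Molecular formula: C12H16FNS

C12H16FNS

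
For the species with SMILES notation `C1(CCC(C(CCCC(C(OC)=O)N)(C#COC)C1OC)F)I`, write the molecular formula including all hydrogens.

C16H25FINO4

Heavy atoms from the SMILES: 16 C, 1 F, 1 I, 1 N, 4 O.
Implicit hydrogens by atom environment:
  5 × C: 2 H each → 10
  4 × C: 1 H each → 4
  4 × C: no H
  4 × O: no H
  3 × C: 3 H each → 9
  1 × F: no H
  1 × I: no H
  1 × N: 2 H
  Total hydrogens = 25.
Molecular formula: C16H25FINO4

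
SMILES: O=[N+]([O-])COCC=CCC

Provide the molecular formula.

C6H11NO3

Heavy atoms from the SMILES: 6 C, 1 N, 3 O.
Implicit hydrogens by atom environment:
  3 × C: 2 H each → 6
  2 × C: 1 H each → 2
  2 × O: no H
  1 × C: 3 H
  1 × N (charge +1): no H
  1 × O (charge -1): no H
  Total hydrogens = 11.
Molecular formula: C6H11NO3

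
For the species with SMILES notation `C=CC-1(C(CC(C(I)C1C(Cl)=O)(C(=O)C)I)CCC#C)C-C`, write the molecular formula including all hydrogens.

C17H21ClI2O2

Heavy atoms from the SMILES: 17 C, 1 Cl, 2 I, 2 O.
Implicit hydrogens by atom environment:
  5 × C: 2 H each → 10
  5 × C: 1 H each → 5
  5 × C: no H
  2 × C: 3 H each → 6
  2 × I: no H
  2 × O: no H
  1 × Cl: no H
  Total hydrogens = 21.
Molecular formula: C17H21ClI2O2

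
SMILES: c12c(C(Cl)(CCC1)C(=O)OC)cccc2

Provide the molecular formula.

Heavy atoms from the SMILES: 12 C, 1 Cl, 2 O.
Implicit hydrogens by atom environment:
  4 × C (aromatic): 1 H each → 4
  3 × C: 2 H each → 6
  2 × C (aromatic): no H
  2 × C: no H
  2 × O: no H
  1 × C: 3 H
  1 × Cl: no H
  Total hydrogens = 13.
Molecular formula: C12H13ClO2

C12H13ClO2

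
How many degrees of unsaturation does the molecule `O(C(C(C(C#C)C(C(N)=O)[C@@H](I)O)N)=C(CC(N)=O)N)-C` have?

5

Molecular formula from the SMILES: C12H19IN4O4.
DoU = (2C + 2 + N − H − X)/2 = (2·12 + 2 + 4 − 19 − 1)/2 = 10/2 = 5.
(Structurally: 0 ring(s) + 5 π bond(s) = 5.)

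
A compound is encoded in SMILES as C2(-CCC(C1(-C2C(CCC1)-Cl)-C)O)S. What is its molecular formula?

Heavy atoms from the SMILES: 11 C, 1 Cl, 1 O, 1 S.
Implicit hydrogens by atom environment:
  5 × C: 2 H each → 10
  4 × C: 1 H each → 4
  1 × C: 3 H
  1 × C: no H
  1 × Cl: no H
  1 × O: 1 H
  1 × S: 1 H
  Total hydrogens = 19.
Molecular formula: C11H19ClOS

C11H19ClOS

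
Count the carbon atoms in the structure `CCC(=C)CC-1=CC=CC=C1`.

11

The symbol for carbon appears 11 times in the SMILES.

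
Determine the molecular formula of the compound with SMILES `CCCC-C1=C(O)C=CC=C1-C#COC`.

Heavy atoms from the SMILES: 13 C, 2 O.
Implicit hydrogens by atom environment:
  3 × C: 2 H each → 6
  3 × C (aromatic): 1 H each → 3
  3 × C (aromatic): no H
  2 × C: 3 H each → 6
  2 × C: no H
  1 × O: 1 H
  1 × O: no H
  Total hydrogens = 16.
Molecular formula: C13H16O2

C13H16O2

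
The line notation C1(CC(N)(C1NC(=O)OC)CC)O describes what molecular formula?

Heavy atoms from the SMILES: 8 C, 2 N, 3 O.
Implicit hydrogens by atom environment:
  2 × C: 3 H each → 6
  2 × C: 2 H each → 4
  2 × C: 1 H each → 2
  2 × C: no H
  2 × O: no H
  1 × N: 2 H
  1 × N: 1 H
  1 × O: 1 H
  Total hydrogens = 16.
Molecular formula: C8H16N2O3

C8H16N2O3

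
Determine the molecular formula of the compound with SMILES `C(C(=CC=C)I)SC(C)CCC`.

Heavy atoms from the SMILES: 10 C, 1 I, 1 S.
Implicit hydrogens by atom environment:
  4 × C: 2 H each → 8
  3 × C: 1 H each → 3
  2 × C: 3 H each → 6
  1 × C: no H
  1 × I: no H
  1 × S: no H
  Total hydrogens = 17.
Molecular formula: C10H17IS

C10H17IS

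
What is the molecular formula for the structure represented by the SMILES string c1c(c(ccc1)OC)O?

C7H8O2

Heavy atoms from the SMILES: 7 C, 2 O.
Implicit hydrogens by atom environment:
  4 × C (aromatic): 1 H each → 4
  2 × C (aromatic): no H
  1 × C: 3 H
  1 × O: 1 H
  1 × O: no H
  Total hydrogens = 8.
Molecular formula: C7H8O2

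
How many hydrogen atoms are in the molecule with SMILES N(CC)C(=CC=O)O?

9

Hydrogens are implicit in SMILES; fill each atom to its normal valence:
  2 × C: 1 H each → 2
  1 × C: 3 H
  1 × C: 2 H
  1 × C: no H
  1 × N: 1 H
  1 × O: 1 H
  1 × O: no H
  Total hydrogens = 9.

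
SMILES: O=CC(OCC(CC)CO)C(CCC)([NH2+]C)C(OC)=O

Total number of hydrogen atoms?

Hydrogens are implicit in SMILES; fill each atom to its normal valence:
  5 × C: 2 H each → 10
  4 × C: 3 H each → 12
  4 × O: no H
  3 × C: 1 H each → 3
  2 × C: no H
  1 × N (charge +1): 2 H
  1 × O: 1 H
  Total hydrogens = 28.

28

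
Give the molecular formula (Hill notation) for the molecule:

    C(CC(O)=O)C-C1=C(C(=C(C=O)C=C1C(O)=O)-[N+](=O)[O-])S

Heavy atoms from the SMILES: 12 C, 1 N, 7 O, 1 S.
Implicit hydrogens by atom environment:
  5 × C (aromatic): no H
  4 × O: no H
  3 × C: 2 H each → 6
  2 × C: no H
  2 × O: 1 H each → 2
  1 × C (aromatic): 1 H
  1 × C: 1 H
  1 × N (charge +1): no H
  1 × O (charge -1): no H
  1 × S: 1 H
  Total hydrogens = 11.
Molecular formula: C12H11NO7S

C12H11NO7S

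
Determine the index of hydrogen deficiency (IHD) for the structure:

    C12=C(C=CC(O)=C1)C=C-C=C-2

7

Molecular formula from the SMILES: C10H8O.
DoU = (2C + 2 + N − H − X)/2 = (2·10 + 2 + 0 − 8 − 0)/2 = 14/2 = 7.
(Structurally: 2 ring(s) + 5 π bond(s) = 7.)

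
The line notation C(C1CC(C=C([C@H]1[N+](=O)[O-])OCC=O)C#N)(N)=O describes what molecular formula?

C10H11N3O5

Heavy atoms from the SMILES: 10 C, 3 N, 5 O.
Implicit hydrogens by atom environment:
  5 × C: 1 H each → 5
  4 × O: no H
  3 × C: no H
  2 × C: 2 H each → 4
  1 × N: 2 H
  1 × N: no H
  1 × N (charge +1): no H
  1 × O (charge -1): no H
  Total hydrogens = 11.
Molecular formula: C10H11N3O5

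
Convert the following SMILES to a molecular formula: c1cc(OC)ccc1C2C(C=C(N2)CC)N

Heavy atoms from the SMILES: 13 C, 2 N, 1 O.
Implicit hydrogens by atom environment:
  4 × C (aromatic): 1 H each → 4
  3 × C: 1 H each → 3
  2 × C: 3 H each → 6
  2 × C (aromatic): no H
  1 × C: 2 H
  1 × C: no H
  1 × N: 2 H
  1 × N: 1 H
  1 × O: no H
  Total hydrogens = 18.
Molecular formula: C13H18N2O

C13H18N2O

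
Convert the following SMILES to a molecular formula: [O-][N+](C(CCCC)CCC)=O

Heavy atoms from the SMILES: 8 C, 1 N, 2 O.
Implicit hydrogens by atom environment:
  5 × C: 2 H each → 10
  2 × C: 3 H each → 6
  1 × C: 1 H
  1 × N (charge +1): no H
  1 × O: no H
  1 × O (charge -1): no H
  Total hydrogens = 17.
Molecular formula: C8H17NO2

C8H17NO2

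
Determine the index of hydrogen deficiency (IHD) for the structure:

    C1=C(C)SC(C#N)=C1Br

5

Molecular formula from the SMILES: C6H4BrNS.
DoU = (2C + 2 + N − H − X)/2 = (2·6 + 2 + 1 − 4 − 1)/2 = 10/2 = 5.
(Structurally: 1 ring(s) + 4 π bond(s) = 5.)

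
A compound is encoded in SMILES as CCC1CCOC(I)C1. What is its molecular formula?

Heavy atoms from the SMILES: 7 C, 1 I, 1 O.
Implicit hydrogens by atom environment:
  4 × C: 2 H each → 8
  2 × C: 1 H each → 2
  1 × C: 3 H
  1 × I: no H
  1 × O: no H
  Total hydrogens = 13.
Molecular formula: C7H13IO

C7H13IO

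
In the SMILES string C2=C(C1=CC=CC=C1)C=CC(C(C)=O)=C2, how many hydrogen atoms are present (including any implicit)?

Hydrogens are implicit in SMILES; fill each atom to its normal valence:
  9 × C (aromatic): 1 H each → 9
  3 × C (aromatic): no H
  1 × C: 3 H
  1 × C: no H
  1 × O: no H
  Total hydrogens = 12.

12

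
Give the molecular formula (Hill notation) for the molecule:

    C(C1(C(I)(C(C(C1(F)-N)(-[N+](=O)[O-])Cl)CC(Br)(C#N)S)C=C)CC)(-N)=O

Heavy atoms from the SMILES: 1 Br, 13 C, 1 Cl, 1 F, 1 I, 4 N, 3 O, 1 S.
Implicit hydrogens by atom environment:
  7 × C: no H
  3 × C: 2 H each → 6
  2 × C: 1 H each → 2
  2 × N: 2 H each → 4
  2 × O: no H
  1 × Br: no H
  1 × C: 3 H
  1 × Cl: no H
  1 × F: no H
  1 × I: no H
  1 × N: no H
  1 × N (charge +1): no H
  1 × O (charge -1): no H
  1 × S: 1 H
  Total hydrogens = 16.
Molecular formula: C13H16BrClFIN4O3S

C13H16BrClFIN4O3S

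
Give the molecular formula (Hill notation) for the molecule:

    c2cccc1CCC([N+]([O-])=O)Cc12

C10H11NO2

Heavy atoms from the SMILES: 10 C, 1 N, 2 O.
Implicit hydrogens by atom environment:
  4 × C (aromatic): 1 H each → 4
  3 × C: 2 H each → 6
  2 × C (aromatic): no H
  1 × C: 1 H
  1 × N (charge +1): no H
  1 × O: no H
  1 × O (charge -1): no H
  Total hydrogens = 11.
Molecular formula: C10H11NO2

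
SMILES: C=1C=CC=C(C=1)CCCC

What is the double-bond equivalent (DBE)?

Molecular formula from the SMILES: C10H14.
DoU = (2C + 2 + N − H − X)/2 = (2·10 + 2 + 0 − 14 − 0)/2 = 8/2 = 4.
(Structurally: 1 ring(s) + 3 π bond(s) = 4.)

4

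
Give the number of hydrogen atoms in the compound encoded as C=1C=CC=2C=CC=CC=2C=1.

Hydrogens are implicit in SMILES; fill each atom to its normal valence:
  8 × C (aromatic): 1 H each → 8
  2 × C (aromatic): no H
  Total hydrogens = 8.

8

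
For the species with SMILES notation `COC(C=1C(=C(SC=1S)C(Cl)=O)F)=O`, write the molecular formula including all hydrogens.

Heavy atoms from the SMILES: 7 C, 1 Cl, 1 F, 3 O, 2 S.
Implicit hydrogens by atom environment:
  4 × C (aromatic): no H
  3 × O: no H
  2 × C: no H
  1 × C: 3 H
  1 × Cl: no H
  1 × F: no H
  1 × S: 1 H
  1 × S (aromatic): no H
  Total hydrogens = 4.
Molecular formula: C7H4ClFO3S2

C7H4ClFO3S2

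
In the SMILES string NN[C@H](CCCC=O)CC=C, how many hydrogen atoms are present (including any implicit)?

16

Hydrogens are implicit in SMILES; fill each atom to its normal valence:
  5 × C: 2 H each → 10
  3 × C: 1 H each → 3
  1 × N: 2 H
  1 × N: 1 H
  1 × O: no H
  Total hydrogens = 16.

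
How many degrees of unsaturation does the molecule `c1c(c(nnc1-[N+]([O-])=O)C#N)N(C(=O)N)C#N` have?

Molecular formula from the SMILES: C7H3N7O3.
DoU = (2C + 2 + N − H − X)/2 = (2·7 + 2 + 7 − 3 − 0)/2 = 20/2 = 10.
(Structurally: 1 ring(s) + 9 π bond(s) = 10.)

10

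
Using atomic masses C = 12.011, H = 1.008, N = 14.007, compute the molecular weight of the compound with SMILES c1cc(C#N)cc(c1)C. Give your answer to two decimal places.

Molecular formula: C8H7N.
M = 8×12.011 + 7×1.008 + 1×14.007 = 117.15 g/mol.

117.15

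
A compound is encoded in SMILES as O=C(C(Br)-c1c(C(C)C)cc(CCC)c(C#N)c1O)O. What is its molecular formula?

Heavy atoms from the SMILES: 1 Br, 15 C, 1 N, 3 O.
Implicit hydrogens by atom environment:
  5 × C (aromatic): no H
  3 × C: 3 H each → 9
  2 × C: 2 H each → 4
  2 × C: 1 H each → 2
  2 × C: no H
  2 × O: 1 H each → 2
  1 × Br: no H
  1 × C (aromatic): 1 H
  1 × N: no H
  1 × O: no H
  Total hydrogens = 18.
Molecular formula: C15H18BrNO3

C15H18BrNO3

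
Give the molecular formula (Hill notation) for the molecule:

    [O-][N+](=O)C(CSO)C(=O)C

Heavy atoms from the SMILES: 4 C, 1 N, 4 O, 1 S.
Implicit hydrogens by atom environment:
  2 × O: no H
  1 × C: 3 H
  1 × C: 2 H
  1 × C: 1 H
  1 × C: no H
  1 × N (charge +1): no H
  1 × O: 1 H
  1 × O (charge -1): no H
  1 × S: no H
  Total hydrogens = 7.
Molecular formula: C4H7NO4S

C4H7NO4S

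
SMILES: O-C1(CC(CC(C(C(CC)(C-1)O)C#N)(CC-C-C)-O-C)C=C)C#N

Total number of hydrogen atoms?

Hydrogens are implicit in SMILES; fill each atom to its normal valence:
  8 × C: 2 H each → 16
  5 × C: no H
  3 × C: 3 H each → 9
  3 × C: 1 H each → 3
  2 × N: no H
  2 × O: 1 H each → 2
  1 × O: no H
  Total hydrogens = 30.

30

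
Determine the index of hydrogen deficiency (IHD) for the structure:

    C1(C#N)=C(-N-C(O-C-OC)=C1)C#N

7

Molecular formula from the SMILES: C8H7N3O2.
DoU = (2C + 2 + N − H − X)/2 = (2·8 + 2 + 3 − 7 − 0)/2 = 14/2 = 7.
(Structurally: 1 ring(s) + 6 π bond(s) = 7.)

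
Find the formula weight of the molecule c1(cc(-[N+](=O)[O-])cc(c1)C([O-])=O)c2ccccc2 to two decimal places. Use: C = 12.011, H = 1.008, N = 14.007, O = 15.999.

Molecular formula: C13H8NO4-.
M = 13×12.011 + 8×1.008 + 1×14.007 + 4×15.999 = 242.21 g/mol.

242.21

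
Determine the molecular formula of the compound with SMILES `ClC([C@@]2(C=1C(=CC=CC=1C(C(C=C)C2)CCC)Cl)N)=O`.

Heavy atoms from the SMILES: 16 C, 2 Cl, 1 N, 1 O.
Implicit hydrogens by atom environment:
  4 × C: 2 H each → 8
  3 × C (aromatic): 1 H each → 3
  3 × C: 1 H each → 3
  3 × C (aromatic): no H
  2 × C: no H
  2 × Cl: no H
  1 × C: 3 H
  1 × N: 2 H
  1 × O: no H
  Total hydrogens = 19.
Molecular formula: C16H19Cl2NO

C16H19Cl2NO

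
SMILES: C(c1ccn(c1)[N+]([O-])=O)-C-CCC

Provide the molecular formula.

Heavy atoms from the SMILES: 9 C, 2 N, 2 O.
Implicit hydrogens by atom environment:
  4 × C: 2 H each → 8
  3 × C (aromatic): 1 H each → 3
  1 × C: 3 H
  1 × C (aromatic): no H
  1 × N (aromatic): no H
  1 × N (charge +1): no H
  1 × O: no H
  1 × O (charge -1): no H
  Total hydrogens = 14.
Molecular formula: C9H14N2O2

C9H14N2O2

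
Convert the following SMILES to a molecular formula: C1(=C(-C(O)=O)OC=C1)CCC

C8H10O3

Heavy atoms from the SMILES: 8 C, 3 O.
Implicit hydrogens by atom environment:
  2 × C: 2 H each → 4
  2 × C (aromatic): 1 H each → 2
  2 × C (aromatic): no H
  1 × C: 3 H
  1 × C: no H
  1 × O: 1 H
  1 × O (aromatic): no H
  1 × O: no H
  Total hydrogens = 10.
Molecular formula: C8H10O3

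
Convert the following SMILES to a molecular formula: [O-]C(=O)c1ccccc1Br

Heavy atoms from the SMILES: 1 Br, 7 C, 2 O.
Implicit hydrogens by atom environment:
  4 × C (aromatic): 1 H each → 4
  2 × C (aromatic): no H
  1 × Br: no H
  1 × C: no H
  1 × O: no H
  1 × O (charge -1): no H
  Total hydrogens = 4.
Net charge -1.
Molecular formula: C7H4BrO2-

C7H4BrO2-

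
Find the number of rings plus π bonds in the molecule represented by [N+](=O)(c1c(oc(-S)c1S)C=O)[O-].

5

Molecular formula from the SMILES: C5H3NO4S2.
DoU = (2C + 2 + N − H − X)/2 = (2·5 + 2 + 1 − 3 − 0)/2 = 10/2 = 5.
(Structurally: 1 ring(s) + 4 π bond(s) = 5.)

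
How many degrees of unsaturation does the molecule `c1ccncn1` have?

Molecular formula from the SMILES: C4H4N2.
DoU = (2C + 2 + N − H − X)/2 = (2·4 + 2 + 2 − 4 − 0)/2 = 8/2 = 4.
(Structurally: 1 ring(s) + 3 π bond(s) = 4.)

4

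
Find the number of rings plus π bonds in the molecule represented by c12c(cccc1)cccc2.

7

Molecular formula from the SMILES: C10H8.
DoU = (2C + 2 + N − H − X)/2 = (2·10 + 2 + 0 − 8 − 0)/2 = 14/2 = 7.
(Structurally: 2 ring(s) + 5 π bond(s) = 7.)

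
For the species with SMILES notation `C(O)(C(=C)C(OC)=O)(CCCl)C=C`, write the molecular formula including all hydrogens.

C9H13ClO3

Heavy atoms from the SMILES: 9 C, 1 Cl, 3 O.
Implicit hydrogens by atom environment:
  4 × C: 2 H each → 8
  3 × C: no H
  2 × O: no H
  1 × C: 3 H
  1 × C: 1 H
  1 × Cl: no H
  1 × O: 1 H
  Total hydrogens = 13.
Molecular formula: C9H13ClO3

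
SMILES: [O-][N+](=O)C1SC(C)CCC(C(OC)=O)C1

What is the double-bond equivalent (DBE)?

Molecular formula from the SMILES: C9H15NO4S.
DoU = (2C + 2 + N − H − X)/2 = (2·9 + 2 + 1 − 15 − 0)/2 = 6/2 = 3.
(Structurally: 1 ring(s) + 2 π bond(s) = 3.)

3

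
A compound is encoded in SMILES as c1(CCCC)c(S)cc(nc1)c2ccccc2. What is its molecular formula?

Heavy atoms from the SMILES: 15 C, 1 N, 1 S.
Implicit hydrogens by atom environment:
  7 × C (aromatic): 1 H each → 7
  4 × C (aromatic): no H
  3 × C: 2 H each → 6
  1 × C: 3 H
  1 × N (aromatic): no H
  1 × S: 1 H
  Total hydrogens = 17.
Molecular formula: C15H17NS

C15H17NS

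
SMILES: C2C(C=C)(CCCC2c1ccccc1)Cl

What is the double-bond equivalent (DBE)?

6

Molecular formula from the SMILES: C14H17Cl.
DoU = (2C + 2 + N − H − X)/2 = (2·14 + 2 + 0 − 17 − 1)/2 = 12/2 = 6.
(Structurally: 2 ring(s) + 4 π bond(s) = 6.)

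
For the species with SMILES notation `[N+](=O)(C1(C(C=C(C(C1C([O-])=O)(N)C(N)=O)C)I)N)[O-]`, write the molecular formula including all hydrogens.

C9H12IN4O5-

Heavy atoms from the SMILES: 9 C, 1 I, 4 N, 5 O.
Implicit hydrogens by atom environment:
  5 × C: no H
  3 × C: 1 H each → 3
  3 × N: 2 H each → 6
  3 × O: no H
  2 × O (charge -1): no H
  1 × C: 3 H
  1 × I: no H
  1 × N (charge +1): no H
  Total hydrogens = 12.
Net charge -1.
Molecular formula: C9H12IN4O5-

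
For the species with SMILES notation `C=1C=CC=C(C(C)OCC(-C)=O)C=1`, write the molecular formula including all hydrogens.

C11H14O2

Heavy atoms from the SMILES: 11 C, 2 O.
Implicit hydrogens by atom environment:
  5 × C (aromatic): 1 H each → 5
  2 × C: 3 H each → 6
  2 × O: no H
  1 × C: 2 H
  1 × C: 1 H
  1 × C: no H
  1 × C (aromatic): no H
  Total hydrogens = 14.
Molecular formula: C11H14O2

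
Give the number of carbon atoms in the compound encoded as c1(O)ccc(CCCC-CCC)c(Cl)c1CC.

The symbol for carbon appears 15 times in the SMILES. Lowercase c denotes aromatic carbon and counts toward C.

15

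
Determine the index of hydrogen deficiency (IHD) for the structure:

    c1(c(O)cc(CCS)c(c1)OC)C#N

Molecular formula from the SMILES: C10H11NO2S.
DoU = (2C + 2 + N − H − X)/2 = (2·10 + 2 + 1 − 11 − 0)/2 = 12/2 = 6.
(Structurally: 1 ring(s) + 5 π bond(s) = 6.)

6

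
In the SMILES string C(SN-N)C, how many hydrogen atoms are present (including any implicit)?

Hydrogens are implicit in SMILES; fill each atom to its normal valence:
  1 × C: 3 H
  1 × C: 2 H
  1 × N: 2 H
  1 × N: 1 H
  1 × S: no H
  Total hydrogens = 8.

8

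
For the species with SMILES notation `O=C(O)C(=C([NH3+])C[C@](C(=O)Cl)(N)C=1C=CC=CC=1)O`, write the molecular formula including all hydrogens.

Heavy atoms from the SMILES: 12 C, 1 Cl, 2 N, 4 O.
Implicit hydrogens by atom environment:
  5 × C (aromatic): 1 H each → 5
  5 × C: no H
  2 × O: 1 H each → 2
  2 × O: no H
  1 × C: 2 H
  1 × C (aromatic): no H
  1 × Cl: no H
  1 × N (charge +1): 3 H
  1 × N: 2 H
  Total hydrogens = 14.
Net charge +1.
Molecular formula: C12H14ClN2O4+

C12H14ClN2O4+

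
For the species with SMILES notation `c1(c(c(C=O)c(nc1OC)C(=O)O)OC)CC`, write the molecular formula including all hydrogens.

Heavy atoms from the SMILES: 11 C, 1 N, 5 O.
Implicit hydrogens by atom environment:
  5 × C (aromatic): no H
  4 × O: no H
  3 × C: 3 H each → 9
  1 × C: 2 H
  1 × C: 1 H
  1 × C: no H
  1 × N (aromatic): no H
  1 × O: 1 H
  Total hydrogens = 13.
Molecular formula: C11H13NO5

C11H13NO5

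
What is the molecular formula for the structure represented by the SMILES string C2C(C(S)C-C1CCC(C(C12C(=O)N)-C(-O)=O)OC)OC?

C14H23NO5S

Heavy atoms from the SMILES: 14 C, 1 N, 5 O, 1 S.
Implicit hydrogens by atom environment:
  5 × C: 1 H each → 5
  4 × C: 2 H each → 8
  4 × O: no H
  3 × C: no H
  2 × C: 3 H each → 6
  1 × N: 2 H
  1 × O: 1 H
  1 × S: 1 H
  Total hydrogens = 23.
Molecular formula: C14H23NO5S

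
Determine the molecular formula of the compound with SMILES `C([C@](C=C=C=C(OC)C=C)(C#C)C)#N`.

C12H11NO

Heavy atoms from the SMILES: 12 C, 1 N, 1 O.
Implicit hydrogens by atom environment:
  6 × C: no H
  3 × C: 1 H each → 3
  2 × C: 3 H each → 6
  1 × C: 2 H
  1 × N: no H
  1 × O: no H
  Total hydrogens = 11.
Molecular formula: C12H11NO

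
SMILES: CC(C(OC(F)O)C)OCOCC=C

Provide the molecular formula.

Heavy atoms from the SMILES: 9 C, 1 F, 4 O.
Implicit hydrogens by atom environment:
  4 × C: 1 H each → 4
  3 × C: 2 H each → 6
  3 × O: no H
  2 × C: 3 H each → 6
  1 × F: no H
  1 × O: 1 H
  Total hydrogens = 17.
Molecular formula: C9H17FO4

C9H17FO4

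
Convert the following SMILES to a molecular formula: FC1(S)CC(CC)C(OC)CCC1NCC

Heavy atoms from the SMILES: 12 C, 1 F, 1 N, 1 O, 1 S.
Implicit hydrogens by atom environment:
  5 × C: 2 H each → 10
  3 × C: 3 H each → 9
  3 × C: 1 H each → 3
  1 × C: no H
  1 × F: no H
  1 × N: 1 H
  1 × O: no H
  1 × S: 1 H
  Total hydrogens = 24.
Molecular formula: C12H24FNOS

C12H24FNOS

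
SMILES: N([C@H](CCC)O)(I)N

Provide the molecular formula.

C4H11IN2O

Heavy atoms from the SMILES: 4 C, 1 I, 2 N, 1 O.
Implicit hydrogens by atom environment:
  2 × C: 2 H each → 4
  1 × C: 3 H
  1 × C: 1 H
  1 × I: no H
  1 × N: 2 H
  1 × N: no H
  1 × O: 1 H
  Total hydrogens = 11.
Molecular formula: C4H11IN2O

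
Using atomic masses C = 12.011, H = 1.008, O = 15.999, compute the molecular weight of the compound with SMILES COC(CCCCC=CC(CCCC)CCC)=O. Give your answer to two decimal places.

254.41

Molecular formula: C16H30O2.
M = 16×12.011 + 30×1.008 + 2×15.999 = 254.41 g/mol.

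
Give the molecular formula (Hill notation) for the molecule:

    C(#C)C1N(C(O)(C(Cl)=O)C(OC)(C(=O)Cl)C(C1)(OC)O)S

Heavy atoms from the SMILES: 11 C, 2 Cl, 1 N, 6 O, 1 S.
Implicit hydrogens by atom environment:
  6 × C: no H
  4 × O: no H
  2 × C: 3 H each → 6
  2 × C: 1 H each → 2
  2 × Cl: no H
  2 × O: 1 H each → 2
  1 × C: 2 H
  1 × N: no H
  1 × S: 1 H
  Total hydrogens = 13.
Molecular formula: C11H13Cl2NO6S

C11H13Cl2NO6S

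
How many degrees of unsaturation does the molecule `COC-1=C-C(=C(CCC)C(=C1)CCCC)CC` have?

Molecular formula from the SMILES: C16H26O.
DoU = (2C + 2 + N − H − X)/2 = (2·16 + 2 + 0 − 26 − 0)/2 = 8/2 = 4.
(Structurally: 1 ring(s) + 3 π bond(s) = 4.)

4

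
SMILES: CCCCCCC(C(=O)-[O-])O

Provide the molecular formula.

C8H15O3-

Heavy atoms from the SMILES: 8 C, 3 O.
Implicit hydrogens by atom environment:
  5 × C: 2 H each → 10
  1 × C: 3 H
  1 × C: 1 H
  1 × C: no H
  1 × O: 1 H
  1 × O: no H
  1 × O (charge -1): no H
  Total hydrogens = 15.
Net charge -1.
Molecular formula: C8H15O3-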